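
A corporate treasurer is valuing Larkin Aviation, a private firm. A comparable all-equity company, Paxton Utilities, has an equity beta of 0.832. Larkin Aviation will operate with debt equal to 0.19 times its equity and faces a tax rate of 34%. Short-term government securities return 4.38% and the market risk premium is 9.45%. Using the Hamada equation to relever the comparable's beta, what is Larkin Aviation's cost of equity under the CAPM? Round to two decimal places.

β_L = β_U × [1 + (1 − t)(D/E)] = 0.832 × [1 + (1 − 0.34) × 0.19]
    = 0.832 × [1 + 0.66 × 0.19] = 0.832 × 1.1254 = 0.9363
E(R) = R_f + β_L × MRP = 4.38% + 0.9363 × 9.45% = 13.23%

13.23%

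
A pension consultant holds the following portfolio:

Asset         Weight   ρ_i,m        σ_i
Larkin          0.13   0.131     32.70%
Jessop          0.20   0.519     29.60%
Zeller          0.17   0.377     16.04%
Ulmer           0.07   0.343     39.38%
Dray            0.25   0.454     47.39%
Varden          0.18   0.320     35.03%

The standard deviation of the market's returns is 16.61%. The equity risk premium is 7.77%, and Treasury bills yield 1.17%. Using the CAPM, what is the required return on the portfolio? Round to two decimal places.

7.25%

β_Larkin = 0.131 × 32.70% / 16.61% = 0.2579
β_Jessop = 0.519 × 29.60% / 16.61% = 0.9249
β_Zeller = 0.377 × 16.04% / 16.61% = 0.3641
β_Ulmer = 0.343 × 39.38% / 16.61% = 0.8132
β_Dray = 0.454 × 47.39% / 16.61% = 1.2953
β_Varden = 0.320 × 35.03% / 16.61% = 0.6749
β_P = Σ w_i β_i = 0.13×0.2579 + 0.20×0.9249 + 0.17×0.3641 + 0.07×0.8132 + 0.25×1.2953 + 0.18×0.6749 = 0.7826
E(R_P) = R_f + β_P × MRP = 1.17% + 0.7826 × 7.77% = 7.25%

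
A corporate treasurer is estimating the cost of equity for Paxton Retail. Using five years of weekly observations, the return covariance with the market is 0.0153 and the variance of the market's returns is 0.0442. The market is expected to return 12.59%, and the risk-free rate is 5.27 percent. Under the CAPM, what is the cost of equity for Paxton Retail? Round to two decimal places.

7.80%

β = Cov(R_i, R_m) / Var(R_m) = 0.0153 / 0.0442 = 0.3462
MRP = 12.59% − 5.27% = 7.32%
E(R) = R_f + β × MRP = 5.27% + 0.3462 × 7.32% = 7.80%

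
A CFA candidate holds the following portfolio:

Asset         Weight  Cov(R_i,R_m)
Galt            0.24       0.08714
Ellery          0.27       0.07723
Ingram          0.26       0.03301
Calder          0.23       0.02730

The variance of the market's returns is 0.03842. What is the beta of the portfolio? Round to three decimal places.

1.474

β_Galt = 0.08714 / 0.03842 = 2.2681
β_Ellery = 0.07723 / 0.03842 = 2.0102
β_Ingram = 0.03301 / 0.03842 = 0.8592
β_Calder = 0.02730 / 0.03842 = 0.7106
β_P = Σ w_i β_i = 0.24×2.2681 + 0.27×2.0102 + 0.26×0.8592 + 0.23×0.7106 = 1.4739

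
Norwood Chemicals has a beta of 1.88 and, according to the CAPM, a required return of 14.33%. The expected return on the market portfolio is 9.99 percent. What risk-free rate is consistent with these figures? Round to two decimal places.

E(R) = R_f + β(E(R_m) − R_f) = R_f(1 − β) + β·E(R_m)
14.33% = R_f × (1 − 1.88) + 1.88 × 9.99%
14.33% = R_f × -0.88 + 18.7812%
R_f = (14.33% − 18.7812%) / -0.88 = 5.06%

5.06%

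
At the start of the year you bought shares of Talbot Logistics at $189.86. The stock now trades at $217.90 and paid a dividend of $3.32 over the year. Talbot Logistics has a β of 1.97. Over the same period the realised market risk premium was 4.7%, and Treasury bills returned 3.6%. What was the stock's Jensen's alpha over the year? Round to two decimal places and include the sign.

Realised HPR = (P1 + D1 − P0) / P0 = (217.90 + 3.32 − 189.86) / 189.86 = 31.36 / 189.86 = 16.5174%
CAPM required = R_f + β·MRP = 3.6% + 1.97 × 4.7% = 12.8590%
α = realised − required = 16.5174% − 12.8590% = +3.66%

+3.66%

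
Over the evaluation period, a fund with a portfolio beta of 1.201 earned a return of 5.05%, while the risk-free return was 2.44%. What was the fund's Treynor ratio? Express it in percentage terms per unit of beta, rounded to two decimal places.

2.17%

Treynor = (R_P − R_f) / β_P = (5.05% − 2.44%) / 1.2010 = 2.61% / 1.2010 = 2.17%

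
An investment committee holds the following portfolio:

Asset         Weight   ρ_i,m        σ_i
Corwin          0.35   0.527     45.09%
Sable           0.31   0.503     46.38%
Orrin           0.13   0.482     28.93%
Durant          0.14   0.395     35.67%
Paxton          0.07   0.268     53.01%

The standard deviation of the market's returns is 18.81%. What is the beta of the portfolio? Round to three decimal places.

β_Corwin = 0.527 × 45.09% / 18.81% = 1.2633
β_Sable = 0.503 × 46.38% / 18.81% = 1.2403
β_Orrin = 0.482 × 28.93% / 18.81% = 0.7413
β_Durant = 0.395 × 35.67% / 18.81% = 0.7491
β_Paxton = 0.268 × 53.01% / 18.81% = 0.7553
β_P = Σ w_i β_i = 0.35×1.2633 + 0.31×1.2403 + 0.13×0.7413 + 0.14×0.7491 + 0.07×0.7553 = 1.0808

1.081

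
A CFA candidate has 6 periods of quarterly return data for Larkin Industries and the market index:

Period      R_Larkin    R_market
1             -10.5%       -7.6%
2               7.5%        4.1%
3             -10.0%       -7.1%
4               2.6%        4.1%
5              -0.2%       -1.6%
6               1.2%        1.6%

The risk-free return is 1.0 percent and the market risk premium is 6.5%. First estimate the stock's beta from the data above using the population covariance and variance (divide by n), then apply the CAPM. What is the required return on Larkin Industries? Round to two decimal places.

9.56%

Mean R_i = (-10.5 + 7.5 − 10.0 + 2.6 − 0.2 + 1.2) / 6 = -1.5667%
Mean R_m = (-7.6 + 4.1 − 7.1 + 4.1 − 1.6 + 1.6) / 6 = -1.0833%
Σ(R_i − R̄_i)(R_m − R̄_m) = 184.2667  ⇒  Cov = 184.2667 / 6 = 30.7111
Σ(R_m − R̄_m)² = 139.8683  ⇒  Var(R_m) = 139.8683 / 6 = 23.3114
β = Cov / Var(R_m) = 30.7111 / 23.3114 = 1.3174
E(R) = R_f + β × MRP = 1.0% + 1.3174 × 6.5% = 9.56%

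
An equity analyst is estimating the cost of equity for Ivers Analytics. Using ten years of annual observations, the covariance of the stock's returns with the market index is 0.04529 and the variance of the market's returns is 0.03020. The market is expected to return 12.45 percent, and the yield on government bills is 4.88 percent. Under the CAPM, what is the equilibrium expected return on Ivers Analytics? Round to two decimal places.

16.23%

β = Cov(R_i, R_m) / Var(R_m) = 0.04529 / 0.03020 = 1.4997
MRP = 12.45% − 4.88% = 7.57%
E(R) = R_f + β × MRP = 4.88% + 1.4997 × 7.57% = 16.23%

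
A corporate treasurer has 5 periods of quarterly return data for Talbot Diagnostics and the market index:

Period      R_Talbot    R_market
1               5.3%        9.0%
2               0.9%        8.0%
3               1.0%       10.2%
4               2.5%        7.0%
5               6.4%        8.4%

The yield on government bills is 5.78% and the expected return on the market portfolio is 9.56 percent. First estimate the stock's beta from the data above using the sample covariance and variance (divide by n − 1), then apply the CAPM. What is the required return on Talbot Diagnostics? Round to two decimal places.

Mean R_i = (5.3 + 0.9 + 1.0 + 2.5 + 6.4) / 5 = 3.2200%
Mean R_m = (9.0 + 8.0 + 10.2 + 7.0 + 8.4) / 5 = 8.5200%
Σ(R_i − R̄_i)(R_m − R̄_m) = -0.8120  ⇒  Cov = -0.8120 / 4 = -0.2030
Σ(R_m − R̄_m)² = 5.6480  ⇒  Var(R_m) = 5.6480 / 4 = 1.4120
β = Cov / Var(R_m) = -0.2030 / 1.4120 = -0.1438
MRP = 9.56% − 5.78% = 3.78%
E(R) = R_f + β × MRP = 5.78% + -0.1438 × 3.78% = 5.24%

5.24%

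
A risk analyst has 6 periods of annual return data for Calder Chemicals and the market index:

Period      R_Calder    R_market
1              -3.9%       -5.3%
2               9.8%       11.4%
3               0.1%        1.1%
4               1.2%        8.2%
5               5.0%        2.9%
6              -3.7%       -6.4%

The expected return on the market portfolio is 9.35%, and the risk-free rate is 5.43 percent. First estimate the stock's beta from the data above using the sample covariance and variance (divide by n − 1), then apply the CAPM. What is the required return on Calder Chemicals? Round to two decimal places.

7.97%

Mean R_i = (-3.9 + 9.8 + 0.1 + 1.2 + 5.0 − 3.7) / 6 = 1.4167%
Mean R_m = (-5.3 + 11.4 + 1.1 + 8.2 + 2.9 − 6.4) / 6 = 1.9833%
Σ(R_i − R̄_i)(R_m − R̄_m) = 163.6617  ⇒  Cov = 163.6617 / 5 = 32.7323
Σ(R_m − R̄_m)² = 252.2683  ⇒  Var(R_m) = 252.2683 / 5 = 50.4537
β = Cov / Var(R_m) = 32.7323 / 50.4537 = 0.6488
MRP = 9.35% − 5.43% = 3.92%
E(R) = R_f + β × MRP = 5.43% + 0.6488 × 3.92% = 7.97%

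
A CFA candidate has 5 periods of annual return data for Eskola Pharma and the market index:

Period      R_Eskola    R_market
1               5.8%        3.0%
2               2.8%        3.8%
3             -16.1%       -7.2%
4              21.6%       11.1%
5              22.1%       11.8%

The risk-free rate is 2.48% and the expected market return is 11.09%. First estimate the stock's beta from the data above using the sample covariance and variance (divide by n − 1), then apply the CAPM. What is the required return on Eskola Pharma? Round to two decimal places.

20.01%

Mean R_i = (5.8 + 2.8 − 16.1 + 21.6 + 22.1) / 5 = 7.2400%
Mean R_m = (3.0 + 3.8 − 7.2 + 11.1 + 11.8) / 5 = 4.5000%
Σ(R_i − R̄_i)(R_m − R̄_m) = 481.6000  ⇒  Cov = 481.6000 / 4 = 120.4000
Σ(R_m − R̄_m)² = 236.4800  ⇒  Var(R_m) = 236.4800 / 4 = 59.1200
β = Cov / Var(R_m) = 120.4000 / 59.1200 = 2.0365
MRP = 11.09% − 2.48% = 8.61%
E(R) = R_f + β × MRP = 2.48% + 2.0365 × 8.61% = 20.01%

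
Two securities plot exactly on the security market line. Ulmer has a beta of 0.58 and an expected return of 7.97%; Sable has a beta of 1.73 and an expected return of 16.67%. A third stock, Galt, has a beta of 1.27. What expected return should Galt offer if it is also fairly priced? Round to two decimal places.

13.19%

MRP (SML slope) = (16.67% − 7.97%) / (1.73 − 0.58) = 8.70% / 1.15 = 7.5652%
R_f (intercept) = 7.97% − 0.58 × 7.5652% = 3.5822%
E(R_Galt) = R_f + β × MRP = 3.5822% + 1.27 × 7.5652% = 13.19%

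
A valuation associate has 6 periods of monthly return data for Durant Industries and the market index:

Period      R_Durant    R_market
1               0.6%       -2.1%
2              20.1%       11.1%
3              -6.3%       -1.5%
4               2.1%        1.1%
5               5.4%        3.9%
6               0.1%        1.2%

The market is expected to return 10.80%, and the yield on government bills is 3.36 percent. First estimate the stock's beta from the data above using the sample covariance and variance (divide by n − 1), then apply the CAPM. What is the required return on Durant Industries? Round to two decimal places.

16.43%

Mean R_i = (0.6 + 20.1 − 6.3 + 2.1 + 5.4 + 0.1) / 6 = 3.6667%
Mean R_m = (-2.1 + 11.1 − 1.5 + 1.1 + 3.9 + 1.2) / 6 = 2.2833%
Σ(R_i − R̄_i)(R_m − R̄_m) = 204.5567  ⇒  Cov = 204.5567 / 5 = 40.9113
Σ(R_m − R̄_m)² = 116.4483  ⇒  Var(R_m) = 116.4483 / 5 = 23.2897
β = Cov / Var(R_m) = 40.9113 / 23.2897 = 1.7566
MRP = 10.80% − 3.36% = 7.44%
E(R) = R_f + β × MRP = 3.36% + 1.7566 × 7.44% = 16.43%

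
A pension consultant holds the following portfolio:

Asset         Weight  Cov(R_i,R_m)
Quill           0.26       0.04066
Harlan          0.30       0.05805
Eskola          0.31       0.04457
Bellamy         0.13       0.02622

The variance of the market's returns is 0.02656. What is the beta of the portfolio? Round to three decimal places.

β_Quill = 0.04066 / 0.02656 = 1.5309
β_Harlan = 0.05805 / 0.02656 = 2.1856
β_Eskola = 0.04457 / 0.02656 = 1.6781
β_Bellamy = 0.02622 / 0.02656 = 0.9872
β_P = Σ w_i β_i = 0.26×1.5309 + 0.30×2.1856 + 0.31×1.6781 + 0.13×0.9872 = 1.7023

1.702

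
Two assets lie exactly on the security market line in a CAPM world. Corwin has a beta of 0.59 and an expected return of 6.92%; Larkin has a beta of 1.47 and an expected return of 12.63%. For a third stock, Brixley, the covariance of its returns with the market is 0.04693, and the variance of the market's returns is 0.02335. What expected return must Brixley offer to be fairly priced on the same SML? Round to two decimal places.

MRP = (12.63% − 6.92%) / (1.47 − 0.59) = 6.4886%
R_f = 6.92% − 0.59 × 6.4886% = 3.0917%
β_Brixley = Cov / Var(R_m) = 0.04693 / 0.02335 = 2.0099
E(R_Brixley) = R_f + β × MRP = 3.0917% + 2.0099 × 6.4886% = 16.13%

16.13%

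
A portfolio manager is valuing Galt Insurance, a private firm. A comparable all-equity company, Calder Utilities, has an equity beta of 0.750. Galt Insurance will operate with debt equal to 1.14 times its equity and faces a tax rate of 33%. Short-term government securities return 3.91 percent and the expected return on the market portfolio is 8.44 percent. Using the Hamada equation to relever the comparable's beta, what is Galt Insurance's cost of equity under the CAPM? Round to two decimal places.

β_L = β_U × [1 + (1 − t)(D/E)] = 0.750 × [1 + (1 − 0.33) × 1.14]
    = 0.750 × [1 + 0.67 × 1.14] = 0.750 × 1.7638 = 1.3229
MRP = 8.44% − 3.91% = 4.53%
E(R) = R_f + β_L × MRP = 3.91% + 1.3229 × 4.53% = 9.90%

9.90%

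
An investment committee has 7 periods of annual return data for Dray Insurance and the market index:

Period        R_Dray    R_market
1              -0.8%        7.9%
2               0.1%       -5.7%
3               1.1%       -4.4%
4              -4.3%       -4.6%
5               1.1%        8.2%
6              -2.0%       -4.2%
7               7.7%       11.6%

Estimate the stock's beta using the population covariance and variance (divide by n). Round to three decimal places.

0.323

Mean R_i = (-0.8 + 0.1 + 1.1 − 4.3 + 1.1 − 2.0 + 7.7) / 7 = 0.4143%
Mean R_m = (7.9 − 5.7 − 4.4 − 4.6 + 8.2 − 4.2 + 11.6) / 7 = 1.2571%
Σ(R_i − R̄_i)(R_m − R̄_m) = 111.1443  ⇒  Cov = 111.1443 / 7 = 15.8778
Σ(R_m − R̄_m)² = 343.7971  ⇒  Var(R_m) = 343.7971 / 7 = 49.1139
β = Cov / Var(R_m) = 15.8778 / 49.1139 = 0.3233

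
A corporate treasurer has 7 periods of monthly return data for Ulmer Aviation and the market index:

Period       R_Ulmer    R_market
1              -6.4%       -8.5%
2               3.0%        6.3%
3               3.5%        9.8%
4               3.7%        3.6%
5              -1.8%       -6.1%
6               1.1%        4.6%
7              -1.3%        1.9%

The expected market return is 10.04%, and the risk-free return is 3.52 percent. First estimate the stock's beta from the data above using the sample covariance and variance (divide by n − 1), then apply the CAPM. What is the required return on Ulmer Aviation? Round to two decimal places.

Mean R_i = (-6.4 + 3.0 + 3.5 + 3.7 − 1.8 + 1.1 − 1.3) / 7 = 0.2571%
Mean R_m = (-8.5 + 6.3 + 9.8 + 3.6 − 6.1 + 4.6 + 1.9) / 7 = 1.6571%
Σ(R_i − R̄_i)(R_m − R̄_m) = 131.5071  ⇒  Cov = 131.5071 / 6 = 21.9179
Σ(R_m − R̄_m)² = 263.6971  ⇒  Var(R_m) = 263.6971 / 6 = 43.9495
β = Cov / Var(R_m) = 21.9179 / 43.9495 = 0.4987
MRP = 10.04% − 3.52% = 6.52%
E(R) = R_f + β × MRP = 3.52% + 0.4987 × 6.52% = 6.77%

6.77%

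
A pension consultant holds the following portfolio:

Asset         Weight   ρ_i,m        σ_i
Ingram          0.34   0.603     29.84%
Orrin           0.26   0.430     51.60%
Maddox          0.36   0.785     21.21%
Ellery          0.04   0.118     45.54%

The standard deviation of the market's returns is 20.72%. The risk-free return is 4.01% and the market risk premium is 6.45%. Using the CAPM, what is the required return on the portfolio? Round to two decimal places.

β_Ingram = 0.603 × 29.84% / 20.72% = 0.8684
β_Orrin = 0.430 × 51.60% / 20.72% = 1.0708
β_Maddox = 0.785 × 21.21% / 20.72% = 0.8036
β_Ellery = 0.118 × 45.54% / 20.72% = 0.2593
β_P = Σ w_i β_i = 0.34×0.8684 + 0.26×1.0708 + 0.36×0.8036 + 0.04×0.2593 = 0.8733
E(R_P) = R_f + β_P × MRP = 4.01% + 0.8733 × 6.45% = 9.64%

9.64%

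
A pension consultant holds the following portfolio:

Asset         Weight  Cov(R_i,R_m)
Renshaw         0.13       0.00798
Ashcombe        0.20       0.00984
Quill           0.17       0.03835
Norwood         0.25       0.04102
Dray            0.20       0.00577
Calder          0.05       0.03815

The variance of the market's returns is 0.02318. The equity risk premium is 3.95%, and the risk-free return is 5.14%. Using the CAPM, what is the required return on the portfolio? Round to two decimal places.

9.03%

β_Renshaw = 0.00798 / 0.02318 = 0.3443
β_Ashcombe = 0.00984 / 0.02318 = 0.4245
β_Quill = 0.03835 / 0.02318 = 1.6544
β_Norwood = 0.04102 / 0.02318 = 1.7696
β_Dray = 0.00577 / 0.02318 = 0.2489
β_Calder = 0.03815 / 0.02318 = 1.6458
β_P = Σ w_i β_i = 0.13×0.3443 + 0.20×0.4245 + 0.17×1.6544 + 0.25×1.7696 + 0.20×0.2489 + 0.05×1.6458 = 0.9854
E(R_P) = R_f + β_P × MRP = 5.14% + 0.9854 × 3.95% = 9.03%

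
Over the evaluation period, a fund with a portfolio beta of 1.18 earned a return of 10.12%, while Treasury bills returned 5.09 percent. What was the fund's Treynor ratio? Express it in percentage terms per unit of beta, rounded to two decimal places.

Treynor = (R_P − R_f) / β_P = (10.12% − 5.09%) / 1.1800 = 5.03% / 1.1800 = 4.26%

4.26%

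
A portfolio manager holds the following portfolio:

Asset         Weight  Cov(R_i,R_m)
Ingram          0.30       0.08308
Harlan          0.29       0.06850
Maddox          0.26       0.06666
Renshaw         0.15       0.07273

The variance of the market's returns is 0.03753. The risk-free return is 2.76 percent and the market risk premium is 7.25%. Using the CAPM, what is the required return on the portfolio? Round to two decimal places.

β_Ingram = 0.08308 / 0.03753 = 2.2137
β_Harlan = 0.06850 / 0.03753 = 1.8252
β_Maddox = 0.06666 / 0.03753 = 1.7762
β_Renshaw = 0.07273 / 0.03753 = 1.9379
β_P = Σ w_i β_i = 0.30×2.2137 + 0.29×1.8252 + 0.26×1.7762 + 0.15×1.9379 = 1.9459
E(R_P) = R_f + β_P × MRP = 2.76% + 1.9459 × 7.25% = 16.87%

16.87%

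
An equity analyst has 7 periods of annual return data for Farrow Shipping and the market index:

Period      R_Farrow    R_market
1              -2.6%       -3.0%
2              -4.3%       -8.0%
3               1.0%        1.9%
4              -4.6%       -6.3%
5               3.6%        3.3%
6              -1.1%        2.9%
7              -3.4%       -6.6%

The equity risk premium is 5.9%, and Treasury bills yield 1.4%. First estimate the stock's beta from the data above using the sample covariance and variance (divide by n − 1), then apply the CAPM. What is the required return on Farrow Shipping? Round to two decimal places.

Mean R_i = (-2.6 − 4.3 + 1.0 − 4.6 + 3.6 − 1.1 − 3.4) / 7 = -1.6286%
Mean R_m = (-3.0 − 8.0 + 1.9 − 6.3 + 3.3 + 2.9 − 6.6) / 7 = -2.2571%
Σ(R_i − R̄_i)(R_m − R̄_m) = 78.4786  ⇒  Cov = 78.4786 / 6 = 13.0798
Σ(R_m − R̄_m)² = 143.4971  ⇒  Var(R_m) = 143.4971 / 6 = 23.9162
β = Cov / Var(R_m) = 13.0798 / 23.9162 = 0.5469
E(R) = R_f + β × MRP = 1.4% + 0.5469 × 5.9% = 4.63%

4.63%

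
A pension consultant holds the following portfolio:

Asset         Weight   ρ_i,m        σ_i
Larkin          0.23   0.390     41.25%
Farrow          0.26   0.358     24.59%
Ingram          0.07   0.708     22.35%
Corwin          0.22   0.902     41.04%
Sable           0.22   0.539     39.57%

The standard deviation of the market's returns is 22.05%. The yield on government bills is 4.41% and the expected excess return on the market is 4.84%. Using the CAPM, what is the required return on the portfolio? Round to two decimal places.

β_Larkin = 0.390 × 41.25% / 22.05% = 0.7296
β_Farrow = 0.358 × 24.59% / 22.05% = 0.3992
β_Ingram = 0.708 × 22.35% / 22.05% = 0.7176
β_Corwin = 0.902 × 41.04% / 22.05% = 1.6788
β_Sable = 0.539 × 39.57% / 22.05% = 0.9673
β_P = Σ w_i β_i = 0.23×0.7296 + 0.26×0.3992 + 0.07×0.7176 + 0.22×1.6788 + 0.22×0.9673 = 0.9040
E(R_P) = R_f + β_P × MRP = 4.41% + 0.9040 × 4.84% = 8.79%

8.79%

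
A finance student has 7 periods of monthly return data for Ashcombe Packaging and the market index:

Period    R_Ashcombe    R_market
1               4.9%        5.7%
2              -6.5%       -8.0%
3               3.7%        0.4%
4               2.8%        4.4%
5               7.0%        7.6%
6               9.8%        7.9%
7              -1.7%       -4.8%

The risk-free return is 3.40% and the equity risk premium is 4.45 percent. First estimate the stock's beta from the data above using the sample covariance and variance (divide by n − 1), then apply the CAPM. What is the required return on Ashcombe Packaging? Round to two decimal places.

Mean R_i = (4.9 − 6.5 + 3.7 + 2.8 + 7.0 + 9.8 − 1.7) / 7 = 2.8571%
Mean R_m = (5.7 − 8.0 + 0.4 + 4.4 + 7.6 + 7.9 − 4.8) / 7 = 1.8857%
Σ(R_i − R̄_i)(R_m − R̄_m) = 194.7957  ⇒  Cov = 194.7957 / 6 = 32.4660
Σ(R_m − R̄_m)² = 234.3286  ⇒  Var(R_m) = 234.3286 / 6 = 39.0548
β = Cov / Var(R_m) = 32.4660 / 39.0548 = 0.8313
E(R) = R_f + β × MRP = 3.40% + 0.8313 × 4.45% = 7.10%

7.10%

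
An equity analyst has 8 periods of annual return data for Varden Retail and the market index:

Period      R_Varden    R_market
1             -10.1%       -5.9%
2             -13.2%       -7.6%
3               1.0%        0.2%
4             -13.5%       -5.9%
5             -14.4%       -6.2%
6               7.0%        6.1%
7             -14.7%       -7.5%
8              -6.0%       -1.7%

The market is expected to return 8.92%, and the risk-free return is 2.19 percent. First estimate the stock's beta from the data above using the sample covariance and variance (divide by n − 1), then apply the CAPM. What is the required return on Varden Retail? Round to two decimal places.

13.27%

Mean R_i = (-10.1 − 13.2 + 1.0 − 13.5 − 14.4 + 7.0 − 14.7 − 6.0) / 8 = -7.9875%
Mean R_m = (-5.9 − 7.6 + 0.2 − 5.9 − 6.2 + 6.1 − 7.5 − 1.7) / 8 = -3.5625%
Σ(R_i − R̄_i)(R_m − R̄_m) = 264.5463  ⇒  Cov = 264.5463 / 7 = 37.7923
Σ(R_m − R̄_m)² = 160.6788  ⇒  Var(R_m) = 160.6788 / 7 = 22.9541
β = Cov / Var(R_m) = 37.7923 / 22.9541 = 1.6464
MRP = 8.92% − 2.19% = 6.73%
E(R) = R_f + β × MRP = 2.19% + 1.6464 × 6.73% = 13.27%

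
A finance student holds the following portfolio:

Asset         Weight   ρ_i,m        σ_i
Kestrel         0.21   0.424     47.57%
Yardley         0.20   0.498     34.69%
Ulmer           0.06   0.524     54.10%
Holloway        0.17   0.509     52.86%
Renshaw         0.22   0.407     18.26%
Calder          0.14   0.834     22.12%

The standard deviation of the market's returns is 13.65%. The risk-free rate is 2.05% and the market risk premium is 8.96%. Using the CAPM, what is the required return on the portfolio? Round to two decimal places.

β_Kestrel = 0.424 × 47.57% / 13.65% = 1.4776
β_Yardley = 0.498 × 34.69% / 13.65% = 1.2656
β_Ulmer = 0.524 × 54.10% / 13.65% = 2.0768
β_Holloway = 0.509 × 52.86% / 13.65% = 1.9711
β_Renshaw = 0.407 × 18.26% / 13.65% = 0.5445
β_Calder = 0.834 × 22.12% / 13.65% = 1.3515
β_P = Σ w_i β_i = 0.21×1.4776 + 0.20×1.2656 + 0.06×2.0768 + 0.17×1.9711 + 0.22×0.5445 + 0.14×1.3515 = 1.3321
E(R_P) = R_f + β_P × MRP = 2.05% + 1.3321 × 8.96% = 13.99%

13.99%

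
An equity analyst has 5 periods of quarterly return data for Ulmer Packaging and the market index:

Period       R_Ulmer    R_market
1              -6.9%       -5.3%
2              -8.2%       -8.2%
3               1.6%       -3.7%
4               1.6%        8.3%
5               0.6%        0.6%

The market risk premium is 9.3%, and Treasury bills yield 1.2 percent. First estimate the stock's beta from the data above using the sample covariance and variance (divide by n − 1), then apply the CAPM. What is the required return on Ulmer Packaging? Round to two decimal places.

6.45%

Mean R_i = (-6.9 − 8.2 + 1.6 + 1.6 + 0.6) / 5 = -2.2600%
Mean R_m = (-5.3 − 8.2 − 3.7 + 8.3 + 0.6) / 5 = -1.6600%
Σ(R_i − R̄_i)(R_m − R̄_m) = 92.7720  ⇒  Cov = 92.7720 / 4 = 23.1930
Σ(R_m − R̄_m)² = 164.4920  ⇒  Var(R_m) = 164.4920 / 4 = 41.1230
β = Cov / Var(R_m) = 23.1930 / 41.1230 = 0.5640
E(R) = R_f + β × MRP = 1.2% + 0.5640 × 9.3% = 6.45%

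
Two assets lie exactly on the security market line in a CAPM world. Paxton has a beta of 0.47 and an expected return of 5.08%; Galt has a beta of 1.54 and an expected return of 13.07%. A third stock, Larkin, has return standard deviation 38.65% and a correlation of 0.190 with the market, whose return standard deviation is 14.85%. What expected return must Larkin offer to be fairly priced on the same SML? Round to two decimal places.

5.26%

MRP = (13.07% − 5.08%) / (1.54 − 0.47) = 7.4673%
R_f = 5.08% − 0.47 × 7.4673% = 1.5704%
β_Larkin = ρ·σ_i/σ_m = 0.190 × 38.65 / 14.85 = 0.4945
E(R_Larkin) = R_f + β × MRP = 1.5704% + 0.4945 × 7.4673% = 5.26%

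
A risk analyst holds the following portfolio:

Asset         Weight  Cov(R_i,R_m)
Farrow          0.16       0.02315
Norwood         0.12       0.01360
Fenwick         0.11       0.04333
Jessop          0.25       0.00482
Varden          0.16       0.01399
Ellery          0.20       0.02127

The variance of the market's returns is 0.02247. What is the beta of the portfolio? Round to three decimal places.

β_Farrow = 0.02315 / 0.02247 = 1.0303
β_Norwood = 0.01360 / 0.02247 = 0.6053
β_Fenwick = 0.04333 / 0.02247 = 1.9283
β_Jessop = 0.00482 / 0.02247 = 0.2145
β_Varden = 0.01399 / 0.02247 = 0.6226
β_Ellery = 0.02127 / 0.02247 = 0.9466
β_P = Σ w_i β_i = 0.16×1.0303 + 0.12×0.6053 + 0.11×1.9283 + 0.25×0.2145 + 0.16×0.6226 + 0.20×0.9466 = 0.7922

0.792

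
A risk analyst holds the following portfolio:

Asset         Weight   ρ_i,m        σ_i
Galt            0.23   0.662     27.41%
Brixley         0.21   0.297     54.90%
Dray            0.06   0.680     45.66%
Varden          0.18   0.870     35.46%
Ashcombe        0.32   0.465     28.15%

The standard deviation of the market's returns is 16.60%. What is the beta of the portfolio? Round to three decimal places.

β_Galt = 0.662 × 27.41% / 16.60% = 1.0931
β_Brixley = 0.297 × 54.90% / 16.60% = 0.9822
β_Dray = 0.680 × 45.66% / 16.60% = 1.8704
β_Varden = 0.870 × 35.46% / 16.60% = 1.8584
β_Ashcombe = 0.465 × 28.15% / 16.60% = 0.7885
β_P = Σ w_i β_i = 0.23×1.0931 + 0.21×0.9822 + 0.06×1.8704 + 0.18×1.8584 + 0.32×0.7885 = 1.1567

1.157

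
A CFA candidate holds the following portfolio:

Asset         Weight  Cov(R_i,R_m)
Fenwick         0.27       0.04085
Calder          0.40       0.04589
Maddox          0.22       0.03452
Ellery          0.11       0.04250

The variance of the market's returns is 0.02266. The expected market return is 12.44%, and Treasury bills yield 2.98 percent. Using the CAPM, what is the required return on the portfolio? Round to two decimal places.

20.37%

β_Fenwick = 0.04085 / 0.02266 = 1.8027
β_Calder = 0.04589 / 0.02266 = 2.0252
β_Maddox = 0.03452 / 0.02266 = 1.5234
β_Ellery = 0.04250 / 0.02266 = 1.8756
β_P = Σ w_i β_i = 0.27×1.8027 + 0.40×2.0252 + 0.22×1.5234 + 0.11×1.8756 = 1.8383
MRP = 12.44% − 2.98% = 9.46%
E(R_P) = R_f + β_P × MRP = 2.98% + 1.8383 × 9.46% = 20.37%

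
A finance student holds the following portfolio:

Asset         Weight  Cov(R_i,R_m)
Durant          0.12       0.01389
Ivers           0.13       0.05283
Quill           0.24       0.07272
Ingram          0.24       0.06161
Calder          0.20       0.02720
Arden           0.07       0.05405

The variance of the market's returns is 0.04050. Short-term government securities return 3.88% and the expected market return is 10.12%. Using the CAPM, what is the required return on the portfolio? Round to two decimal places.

11.58%

β_Durant = 0.01389 / 0.04050 = 0.3430
β_Ivers = 0.05283 / 0.04050 = 1.3044
β_Quill = 0.07272 / 0.04050 = 1.7956
β_Ingram = 0.06161 / 0.04050 = 1.5212
β_Calder = 0.02720 / 0.04050 = 0.6716
β_Arden = 0.05405 / 0.04050 = 1.3346
β_P = Σ w_i β_i = 0.12×0.3430 + 0.13×1.3044 + 0.24×1.7956 + 0.24×1.5212 + 0.20×0.6716 + 0.07×1.3346 = 1.2345
MRP = 10.12% − 3.88% = 6.24%
E(R_P) = R_f + β_P × MRP = 3.88% + 1.2345 × 6.24% = 11.58%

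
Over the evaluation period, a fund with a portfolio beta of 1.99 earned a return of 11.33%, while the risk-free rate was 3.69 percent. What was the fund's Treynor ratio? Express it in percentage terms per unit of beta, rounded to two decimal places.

3.84%

Treynor = (R_P − R_f) / β_P = (11.33% − 3.69%) / 1.9900 = 7.64% / 1.9900 = 3.84%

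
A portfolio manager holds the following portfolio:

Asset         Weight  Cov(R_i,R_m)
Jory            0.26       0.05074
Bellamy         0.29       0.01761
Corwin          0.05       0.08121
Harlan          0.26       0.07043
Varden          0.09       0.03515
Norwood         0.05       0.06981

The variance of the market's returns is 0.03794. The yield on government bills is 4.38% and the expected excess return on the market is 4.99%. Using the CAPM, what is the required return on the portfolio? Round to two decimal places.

β_Jory = 0.05074 / 0.03794 = 1.3374
β_Bellamy = 0.01761 / 0.03794 = 0.4642
β_Corwin = 0.08121 / 0.03794 = 2.1405
β_Harlan = 0.07043 / 0.03794 = 1.8564
β_Varden = 0.03515 / 0.03794 = 0.9265
β_Norwood = 0.06981 / 0.03794 = 1.8400
β_P = Σ w_i β_i = 0.26×1.3374 + 0.29×0.4642 + 0.05×2.1405 + 0.26×1.8564 + 0.09×0.9265 + 0.05×1.8400 = 1.2474
E(R_P) = R_f + β_P × MRP = 4.38% + 1.2474 × 4.99% = 10.60%

10.60%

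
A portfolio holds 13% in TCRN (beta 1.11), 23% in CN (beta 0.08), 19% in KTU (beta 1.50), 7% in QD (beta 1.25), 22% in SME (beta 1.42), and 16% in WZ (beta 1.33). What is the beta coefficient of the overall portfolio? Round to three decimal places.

β_P = Σ w_i β_i = 0.13×1.11 + 0.23×0.08 + 0.19×1.50 + 0.07×1.25 + 0.22×1.42 + 0.16×1.33 = 1.0604

1.060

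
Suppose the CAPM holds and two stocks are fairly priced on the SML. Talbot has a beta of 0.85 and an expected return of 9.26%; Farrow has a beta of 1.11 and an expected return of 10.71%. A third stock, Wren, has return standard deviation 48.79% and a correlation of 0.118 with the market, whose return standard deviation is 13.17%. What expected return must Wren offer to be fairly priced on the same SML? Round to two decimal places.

MRP = (10.71% − 9.26%) / (1.11 − 0.85) = 5.5769%
R_f = 9.26% − 0.85 × 5.5769% = 4.5196%
β_Wren = ρ·σ_i/σ_m = 0.118 × 48.79 / 13.17 = 0.4371
E(R_Wren) = R_f + β × MRP = 4.5196% + 0.4371 × 5.5769% = 6.96%

6.96%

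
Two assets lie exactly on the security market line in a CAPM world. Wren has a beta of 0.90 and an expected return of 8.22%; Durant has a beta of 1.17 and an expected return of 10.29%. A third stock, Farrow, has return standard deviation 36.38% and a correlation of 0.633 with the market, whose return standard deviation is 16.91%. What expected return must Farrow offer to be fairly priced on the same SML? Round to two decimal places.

11.76%

MRP = (10.29% − 8.22%) / (1.17 − 0.90) = 7.6667%
R_f = 8.22% − 0.90 × 7.6667% = 1.3200%
β_Farrow = ρ·σ_i/σ_m = 0.633 × 36.38 / 16.91 = 1.3618
E(R_Farrow) = R_f + β × MRP = 1.3200% + 1.3618 × 7.6667% = 11.76%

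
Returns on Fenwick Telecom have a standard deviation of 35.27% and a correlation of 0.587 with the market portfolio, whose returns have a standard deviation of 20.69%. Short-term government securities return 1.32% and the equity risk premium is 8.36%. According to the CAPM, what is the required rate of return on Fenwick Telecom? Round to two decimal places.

β = ρ × σ_i / σ_m = 0.587 × 35.27% / 20.69% = 1.0007
E(R) = 1.32% + 1.0007 × 8.36% = 9.69%

9.69%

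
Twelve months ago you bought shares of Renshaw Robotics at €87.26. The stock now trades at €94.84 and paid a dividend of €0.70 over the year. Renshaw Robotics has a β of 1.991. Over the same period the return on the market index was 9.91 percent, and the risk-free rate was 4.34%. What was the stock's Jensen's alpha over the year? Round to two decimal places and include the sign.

Realised HPR = (P1 + D1 − P0) / P0 = (94.84 + 0.70 − 87.26) / 87.26 = 8.28 / 87.26 = 9.4889%
MRP = 9.91% − 4.34% = 5.57%
CAPM required = R_f + β·MRP = 4.34% + 1.991 × 5.57% = 15.42987%
α = realised − required = 9.4889% − 15.42987% = -5.94%

-5.94%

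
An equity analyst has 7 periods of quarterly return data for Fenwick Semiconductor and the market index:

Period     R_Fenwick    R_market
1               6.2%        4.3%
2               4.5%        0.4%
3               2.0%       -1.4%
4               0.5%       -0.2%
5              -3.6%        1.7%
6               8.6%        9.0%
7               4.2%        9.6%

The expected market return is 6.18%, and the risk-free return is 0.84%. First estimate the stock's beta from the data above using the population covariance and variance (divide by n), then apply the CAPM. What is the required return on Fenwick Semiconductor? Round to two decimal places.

Mean R_i = (6.2 + 4.5 + 2.0 + 0.5 − 3.6 + 8.6 + 4.2) / 7 = 3.2000%
Mean R_m = (4.3 + 0.4 − 1.4 − 0.2 + 1.7 + 9.0 + 9.6) / 7 = 3.3429%
Σ(R_i − R̄_i)(R_m − R̄_m) = 62.2800  ⇒  Cov = 62.2800 / 7 = 8.8971
Σ(R_m − R̄_m)² = 118.4771  ⇒  Var(R_m) = 118.4771 / 7 = 16.9253
β = Cov / Var(R_m) = 8.8971 / 16.9253 = 0.5257
MRP = 6.18% − 0.84% = 5.34%
E(R) = R_f + β × MRP = 0.84% + 0.5257 × 5.34% = 3.65%

3.65%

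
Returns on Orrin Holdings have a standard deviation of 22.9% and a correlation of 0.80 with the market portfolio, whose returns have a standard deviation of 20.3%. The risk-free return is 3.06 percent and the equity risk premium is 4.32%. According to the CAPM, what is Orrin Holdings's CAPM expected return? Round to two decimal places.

6.96%

β = ρ × σ_i / σ_m = 0.80 × 22.9% / 20.3% = 0.9025
E(R) = 3.06% + 0.9025 × 4.32% = 6.96%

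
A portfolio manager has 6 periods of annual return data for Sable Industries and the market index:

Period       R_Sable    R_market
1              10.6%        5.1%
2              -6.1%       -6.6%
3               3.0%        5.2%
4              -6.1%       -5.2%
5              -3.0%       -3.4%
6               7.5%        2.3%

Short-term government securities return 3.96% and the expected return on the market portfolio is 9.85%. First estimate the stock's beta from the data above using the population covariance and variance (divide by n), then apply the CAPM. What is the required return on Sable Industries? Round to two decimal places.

Mean R_i = (10.6 − 6.1 + 3.0 − 6.1 − 3.0 + 7.5) / 6 = 0.9833%
Mean R_m = (5.1 − 6.6 + 5.2 − 5.2 − 3.4 + 2.3) / 6 = -0.4333%
Σ(R_i − R̄_i)(R_m − R̄_m) = 171.6467  ⇒  Cov = 171.6467 / 6 = 28.6078
Σ(R_m − R̄_m)² = 139.3733  ⇒  Var(R_m) = 139.3733 / 6 = 23.2289
β = Cov / Var(R_m) = 28.6078 / 23.2289 = 1.2316
MRP = 9.85% − 3.96% = 5.89%
E(R) = R_f + β × MRP = 3.96% + 1.2316 × 5.89% = 11.21%

11.21%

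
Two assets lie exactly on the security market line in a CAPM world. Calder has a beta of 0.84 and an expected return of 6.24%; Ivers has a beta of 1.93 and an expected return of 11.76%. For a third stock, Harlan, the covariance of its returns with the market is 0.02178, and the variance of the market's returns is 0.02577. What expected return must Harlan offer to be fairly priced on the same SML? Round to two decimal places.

6.27%

MRP = (11.76% − 6.24%) / (1.93 − 0.84) = 5.0642%
R_f = 6.24% − 0.84 × 5.0642% = 1.9861%
β_Harlan = Cov / Var(R_m) = 0.02178 / 0.02577 = 0.8452
E(R_Harlan) = R_f + β × MRP = 1.9861% + 0.8452 × 5.0642% = 6.27%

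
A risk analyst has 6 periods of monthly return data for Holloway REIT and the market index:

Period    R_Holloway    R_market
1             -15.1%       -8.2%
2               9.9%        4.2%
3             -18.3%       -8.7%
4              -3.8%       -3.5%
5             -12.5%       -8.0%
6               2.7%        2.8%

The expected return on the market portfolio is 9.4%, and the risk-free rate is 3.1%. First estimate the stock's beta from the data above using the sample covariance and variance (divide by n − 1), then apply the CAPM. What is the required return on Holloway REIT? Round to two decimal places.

14.82%

Mean R_i = (-15.1 + 9.9 − 18.3 − 3.8 − 12.5 + 2.7) / 6 = -6.1833%
Mean R_m = (-8.2 + 4.2 − 8.7 − 3.5 − 8.0 + 2.8) / 6 = -3.5667%
Σ(R_i − R̄_i)(R_m − R̄_m) = 313.1467  ⇒  Cov = 313.1467 / 5 = 62.6293
Σ(R_m − R̄_m)² = 168.3333  ⇒  Var(R_m) = 168.3333 / 5 = 33.6667
β = Cov / Var(R_m) = 62.6293 / 33.6667 = 1.8603
MRP = 9.4% − 3.1% = 6.30%
E(R) = R_f + β × MRP = 3.1% + 1.8603 × 6.3% = 14.82%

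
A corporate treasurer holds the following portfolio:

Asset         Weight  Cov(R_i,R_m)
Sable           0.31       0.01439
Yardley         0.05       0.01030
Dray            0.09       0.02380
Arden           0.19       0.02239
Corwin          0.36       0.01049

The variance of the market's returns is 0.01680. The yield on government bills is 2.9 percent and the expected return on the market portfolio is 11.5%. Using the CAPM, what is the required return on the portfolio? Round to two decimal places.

10.65%

β_Sable = 0.01439 / 0.01680 = 0.8565
β_Yardley = 0.01030 / 0.01680 = 0.6131
β_Dray = 0.02380 / 0.01680 = 1.4167
β_Arden = 0.02239 / 0.01680 = 1.3327
β_Corwin = 0.01049 / 0.01680 = 0.6244
β_P = Σ w_i β_i = 0.31×0.8565 + 0.05×0.6131 + 0.09×1.4167 + 0.19×1.3327 + 0.36×0.6244 = 0.9017
MRP = 11.5% − 2.9% = 8.60%
E(R_P) = R_f + β_P × MRP = 2.9% + 0.9017 × 8.6% = 10.65%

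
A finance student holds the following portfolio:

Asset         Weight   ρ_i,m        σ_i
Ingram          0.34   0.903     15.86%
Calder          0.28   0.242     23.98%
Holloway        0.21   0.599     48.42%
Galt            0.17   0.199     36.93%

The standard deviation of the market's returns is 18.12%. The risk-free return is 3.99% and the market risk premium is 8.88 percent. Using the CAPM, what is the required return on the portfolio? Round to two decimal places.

10.77%

β_Ingram = 0.903 × 15.86% / 18.12% = 0.7904
β_Calder = 0.242 × 23.98% / 18.12% = 0.3203
β_Holloway = 0.599 × 48.42% / 18.12% = 1.6006
β_Galt = 0.199 × 36.93% / 18.12% = 0.4056
β_P = Σ w_i β_i = 0.34×0.7904 + 0.28×0.3203 + 0.21×1.6006 + 0.17×0.4056 = 0.7635
E(R_P) = R_f + β_P × MRP = 3.99% + 0.7635 × 8.88% = 10.77%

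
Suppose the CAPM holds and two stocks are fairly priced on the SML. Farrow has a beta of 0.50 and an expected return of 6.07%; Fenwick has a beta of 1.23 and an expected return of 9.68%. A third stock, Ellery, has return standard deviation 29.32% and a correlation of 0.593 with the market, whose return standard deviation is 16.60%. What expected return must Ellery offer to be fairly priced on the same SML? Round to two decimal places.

8.78%

MRP = (9.68% − 6.07%) / (1.23 − 0.50) = 4.9452%
R_f = 6.07% − 0.50 × 4.9452% = 3.5974%
β_Ellery = ρ·σ_i/σ_m = 0.593 × 29.32 / 16.60 = 1.0474
E(R_Ellery) = R_f + β × MRP = 3.5974% + 1.0474 × 4.9452% = 8.78%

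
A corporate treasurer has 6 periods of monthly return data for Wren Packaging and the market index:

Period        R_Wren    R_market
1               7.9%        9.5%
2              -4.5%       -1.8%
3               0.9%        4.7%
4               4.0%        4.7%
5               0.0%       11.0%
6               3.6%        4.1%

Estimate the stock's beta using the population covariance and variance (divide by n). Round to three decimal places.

Mean R_i = (7.9 − 4.5 + 0.9 + 4.0 + 0.0 + 3.6) / 6 = 1.9833%
Mean R_m = (9.5 − 1.8 + 4.7 + 4.7 + 11.0 + 4.1) / 6 = 5.3667%
Σ(R_i − R̄_i)(R_m − R̄_m) = 57.0767  ⇒  Cov = 57.0767 / 6 = 9.5128
Σ(R_m − R̄_m)² = 102.6733  ⇒  Var(R_m) = 102.6733 / 6 = 17.1122
β = Cov / Var(R_m) = 9.5128 / 17.1122 = 0.5559

0.556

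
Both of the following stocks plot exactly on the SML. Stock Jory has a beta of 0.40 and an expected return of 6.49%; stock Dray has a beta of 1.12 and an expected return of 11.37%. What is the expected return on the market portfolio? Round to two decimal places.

Both satisfy E(R) = R_f + β·MRP, so the slope of the SML is
MRP = (11.37% − 6.49%) / (1.12 − 0.40) = 4.88% / 0.72 = 6.7778%
R_f = E(R_Jory) − β_Jory·MRP = 6.49% − 0.40 × 6.7778% = 3.7789%
E(R_m) = R_f + MRP = 3.7789% + 6.7778% = 10.56%

10.56%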